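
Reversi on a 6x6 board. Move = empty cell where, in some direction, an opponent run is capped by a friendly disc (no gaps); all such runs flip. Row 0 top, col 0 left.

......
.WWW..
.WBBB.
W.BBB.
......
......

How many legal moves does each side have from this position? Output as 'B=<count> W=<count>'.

Answer: B=7 W=7

Derivation:
-- B to move --
(0,0): flips 1 -> legal
(0,1): flips 1 -> legal
(0,2): flips 2 -> legal
(0,3): flips 1 -> legal
(0,4): flips 1 -> legal
(1,0): flips 1 -> legal
(1,4): no bracket -> illegal
(2,0): flips 1 -> legal
(3,1): no bracket -> illegal
(4,0): no bracket -> illegal
(4,1): no bracket -> illegal
B mobility = 7
-- W to move --
(1,4): no bracket -> illegal
(1,5): no bracket -> illegal
(2,5): flips 3 -> legal
(3,1): flips 1 -> legal
(3,5): flips 1 -> legal
(4,1): no bracket -> illegal
(4,2): flips 2 -> legal
(4,3): flips 3 -> legal
(4,4): flips 2 -> legal
(4,5): flips 2 -> legal
W mobility = 7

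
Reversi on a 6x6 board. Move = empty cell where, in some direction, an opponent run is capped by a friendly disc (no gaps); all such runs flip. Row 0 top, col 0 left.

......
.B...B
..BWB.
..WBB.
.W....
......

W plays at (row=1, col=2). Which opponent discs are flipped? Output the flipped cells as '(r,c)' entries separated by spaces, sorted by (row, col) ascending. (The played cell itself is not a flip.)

Answer: (2,2)

Derivation:
Dir NW: first cell '.' (not opp) -> no flip
Dir N: first cell '.' (not opp) -> no flip
Dir NE: first cell '.' (not opp) -> no flip
Dir W: opp run (1,1), next='.' -> no flip
Dir E: first cell '.' (not opp) -> no flip
Dir SW: first cell '.' (not opp) -> no flip
Dir S: opp run (2,2) capped by W -> flip
Dir SE: first cell 'W' (not opp) -> no flip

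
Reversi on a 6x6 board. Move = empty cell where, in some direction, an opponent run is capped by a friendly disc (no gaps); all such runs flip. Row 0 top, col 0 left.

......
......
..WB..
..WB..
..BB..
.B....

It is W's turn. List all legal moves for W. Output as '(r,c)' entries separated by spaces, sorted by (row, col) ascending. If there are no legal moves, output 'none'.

Answer: (1,4) (2,4) (3,4) (4,4) (5,2) (5,4)

Derivation:
(1,2): no bracket -> illegal
(1,3): no bracket -> illegal
(1,4): flips 1 -> legal
(2,4): flips 1 -> legal
(3,1): no bracket -> illegal
(3,4): flips 1 -> legal
(4,0): no bracket -> illegal
(4,1): no bracket -> illegal
(4,4): flips 1 -> legal
(5,0): no bracket -> illegal
(5,2): flips 1 -> legal
(5,3): no bracket -> illegal
(5,4): flips 1 -> legal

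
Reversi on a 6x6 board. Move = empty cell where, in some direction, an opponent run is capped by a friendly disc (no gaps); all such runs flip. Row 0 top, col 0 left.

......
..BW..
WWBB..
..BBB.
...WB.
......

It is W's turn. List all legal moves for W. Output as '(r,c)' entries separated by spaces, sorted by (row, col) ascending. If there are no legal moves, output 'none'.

(0,1): no bracket -> illegal
(0,2): no bracket -> illegal
(0,3): flips 1 -> legal
(1,1): flips 1 -> legal
(1,4): no bracket -> illegal
(2,4): flips 2 -> legal
(2,5): flips 1 -> legal
(3,1): flips 1 -> legal
(3,5): no bracket -> illegal
(4,1): no bracket -> illegal
(4,2): no bracket -> illegal
(4,5): flips 1 -> legal
(5,3): no bracket -> illegal
(5,4): no bracket -> illegal
(5,5): no bracket -> illegal

Answer: (0,3) (1,1) (2,4) (2,5) (3,1) (4,5)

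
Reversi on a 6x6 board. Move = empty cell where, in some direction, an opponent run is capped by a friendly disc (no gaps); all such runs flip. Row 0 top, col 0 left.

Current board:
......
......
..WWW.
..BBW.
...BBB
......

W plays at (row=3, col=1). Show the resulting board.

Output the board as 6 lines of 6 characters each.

Place W at (3,1); scan 8 dirs for brackets.
Dir NW: first cell '.' (not opp) -> no flip
Dir N: first cell '.' (not opp) -> no flip
Dir NE: first cell 'W' (not opp) -> no flip
Dir W: first cell '.' (not opp) -> no flip
Dir E: opp run (3,2) (3,3) capped by W -> flip
Dir SW: first cell '.' (not opp) -> no flip
Dir S: first cell '.' (not opp) -> no flip
Dir SE: first cell '.' (not opp) -> no flip
All flips: (3,2) (3,3)

Answer: ......
......
..WWW.
.WWWW.
...BBB
......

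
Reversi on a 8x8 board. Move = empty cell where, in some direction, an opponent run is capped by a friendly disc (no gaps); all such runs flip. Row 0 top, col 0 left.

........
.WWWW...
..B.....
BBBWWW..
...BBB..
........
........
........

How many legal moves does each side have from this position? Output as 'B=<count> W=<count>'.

-- B to move --
(0,0): flips 1 -> legal
(0,1): no bracket -> illegal
(0,2): flips 1 -> legal
(0,3): no bracket -> illegal
(0,4): flips 1 -> legal
(0,5): no bracket -> illegal
(1,0): no bracket -> illegal
(1,5): no bracket -> illegal
(2,0): no bracket -> illegal
(2,1): no bracket -> illegal
(2,3): flips 2 -> legal
(2,4): flips 1 -> legal
(2,5): flips 2 -> legal
(2,6): flips 1 -> legal
(3,6): flips 3 -> legal
(4,2): no bracket -> illegal
(4,6): no bracket -> illegal
B mobility = 8
-- W to move --
(2,0): no bracket -> illegal
(2,1): no bracket -> illegal
(2,3): no bracket -> illegal
(3,6): no bracket -> illegal
(4,0): flips 2 -> legal
(4,1): no bracket -> illegal
(4,2): flips 2 -> legal
(4,6): no bracket -> illegal
(5,2): flips 1 -> legal
(5,3): flips 2 -> legal
(5,4): flips 1 -> legal
(5,5): flips 2 -> legal
(5,6): flips 1 -> legal
W mobility = 7

Answer: B=8 W=7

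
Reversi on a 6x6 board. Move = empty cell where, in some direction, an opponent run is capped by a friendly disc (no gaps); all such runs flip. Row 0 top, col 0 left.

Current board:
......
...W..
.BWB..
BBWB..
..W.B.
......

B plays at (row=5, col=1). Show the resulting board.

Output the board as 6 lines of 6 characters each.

Answer: ......
...W..
.BWB..
BBWB..
..B.B.
.B....

Derivation:
Place B at (5,1); scan 8 dirs for brackets.
Dir NW: first cell '.' (not opp) -> no flip
Dir N: first cell '.' (not opp) -> no flip
Dir NE: opp run (4,2) capped by B -> flip
Dir W: first cell '.' (not opp) -> no flip
Dir E: first cell '.' (not opp) -> no flip
Dir SW: edge -> no flip
Dir S: edge -> no flip
Dir SE: edge -> no flip
All flips: (4,2)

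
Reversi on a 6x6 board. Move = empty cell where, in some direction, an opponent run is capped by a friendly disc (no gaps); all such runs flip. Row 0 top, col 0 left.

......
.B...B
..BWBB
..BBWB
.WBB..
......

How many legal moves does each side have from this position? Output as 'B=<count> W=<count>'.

Answer: B=5 W=6

Derivation:
-- B to move --
(1,2): no bracket -> illegal
(1,3): flips 1 -> legal
(1,4): flips 1 -> legal
(3,0): no bracket -> illegal
(3,1): no bracket -> illegal
(4,0): flips 1 -> legal
(4,4): flips 1 -> legal
(4,5): no bracket -> illegal
(5,0): flips 1 -> legal
(5,1): no bracket -> illegal
(5,2): no bracket -> illegal
B mobility = 5
-- W to move --
(0,0): no bracket -> illegal
(0,1): no bracket -> illegal
(0,2): no bracket -> illegal
(0,4): no bracket -> illegal
(0,5): no bracket -> illegal
(1,0): no bracket -> illegal
(1,2): no bracket -> illegal
(1,3): no bracket -> illegal
(1,4): flips 1 -> legal
(2,0): no bracket -> illegal
(2,1): flips 1 -> legal
(3,1): flips 2 -> legal
(4,4): flips 2 -> legal
(4,5): no bracket -> illegal
(5,1): no bracket -> illegal
(5,2): flips 1 -> legal
(5,3): flips 2 -> legal
(5,4): no bracket -> illegal
W mobility = 6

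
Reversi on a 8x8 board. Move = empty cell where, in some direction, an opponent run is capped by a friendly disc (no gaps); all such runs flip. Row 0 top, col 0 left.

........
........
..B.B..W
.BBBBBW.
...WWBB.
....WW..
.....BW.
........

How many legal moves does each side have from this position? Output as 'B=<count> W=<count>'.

-- B to move --
(1,6): no bracket -> illegal
(1,7): no bracket -> illegal
(2,5): no bracket -> illegal
(2,6): flips 1 -> legal
(3,7): flips 1 -> legal
(4,2): flips 2 -> legal
(4,7): no bracket -> illegal
(5,2): flips 1 -> legal
(5,3): flips 2 -> legal
(5,6): no bracket -> illegal
(5,7): no bracket -> illegal
(6,3): flips 1 -> legal
(6,4): flips 3 -> legal
(6,7): flips 1 -> legal
(7,5): no bracket -> illegal
(7,6): no bracket -> illegal
(7,7): flips 3 -> legal
B mobility = 9
-- W to move --
(1,1): flips 2 -> legal
(1,2): no bracket -> illegal
(1,3): no bracket -> illegal
(1,4): flips 2 -> legal
(1,5): no bracket -> illegal
(2,0): no bracket -> illegal
(2,1): flips 1 -> legal
(2,3): flips 1 -> legal
(2,5): flips 3 -> legal
(2,6): flips 1 -> legal
(3,0): flips 5 -> legal
(3,7): flips 1 -> legal
(4,0): no bracket -> illegal
(4,1): no bracket -> illegal
(4,2): no bracket -> illegal
(4,7): flips 2 -> legal
(5,6): flips 1 -> legal
(5,7): no bracket -> illegal
(6,4): flips 1 -> legal
(7,4): no bracket -> illegal
(7,5): flips 1 -> legal
(7,6): flips 1 -> legal
W mobility = 13

Answer: B=9 W=13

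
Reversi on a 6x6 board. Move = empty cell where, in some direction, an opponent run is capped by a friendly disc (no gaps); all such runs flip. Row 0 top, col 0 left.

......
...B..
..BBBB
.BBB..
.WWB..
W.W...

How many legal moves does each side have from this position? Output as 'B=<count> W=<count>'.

Answer: B=3 W=7

Derivation:
-- B to move --
(3,0): no bracket -> illegal
(4,0): flips 2 -> legal
(5,1): flips 2 -> legal
(5,3): flips 1 -> legal
B mobility = 3
-- W to move --
(0,2): no bracket -> illegal
(0,3): no bracket -> illegal
(0,4): no bracket -> illegal
(1,1): no bracket -> illegal
(1,2): flips 2 -> legal
(1,4): flips 2 -> legal
(1,5): flips 2 -> legal
(2,0): flips 1 -> legal
(2,1): flips 1 -> legal
(3,0): no bracket -> illegal
(3,4): flips 1 -> legal
(3,5): no bracket -> illegal
(4,0): no bracket -> illegal
(4,4): flips 1 -> legal
(5,3): no bracket -> illegal
(5,4): no bracket -> illegal
W mobility = 7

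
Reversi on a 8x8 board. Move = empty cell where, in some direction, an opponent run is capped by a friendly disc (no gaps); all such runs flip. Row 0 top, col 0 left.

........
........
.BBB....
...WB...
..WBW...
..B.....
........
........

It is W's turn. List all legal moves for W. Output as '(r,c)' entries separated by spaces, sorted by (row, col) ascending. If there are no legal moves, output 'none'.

(1,0): no bracket -> illegal
(1,1): flips 1 -> legal
(1,2): no bracket -> illegal
(1,3): flips 1 -> legal
(1,4): no bracket -> illegal
(2,0): no bracket -> illegal
(2,4): flips 1 -> legal
(2,5): no bracket -> illegal
(3,0): no bracket -> illegal
(3,1): no bracket -> illegal
(3,2): no bracket -> illegal
(3,5): flips 1 -> legal
(4,1): no bracket -> illegal
(4,5): no bracket -> illegal
(5,1): no bracket -> illegal
(5,3): flips 1 -> legal
(5,4): no bracket -> illegal
(6,1): no bracket -> illegal
(6,2): flips 1 -> legal
(6,3): no bracket -> illegal

Answer: (1,1) (1,3) (2,4) (3,5) (5,3) (6,2)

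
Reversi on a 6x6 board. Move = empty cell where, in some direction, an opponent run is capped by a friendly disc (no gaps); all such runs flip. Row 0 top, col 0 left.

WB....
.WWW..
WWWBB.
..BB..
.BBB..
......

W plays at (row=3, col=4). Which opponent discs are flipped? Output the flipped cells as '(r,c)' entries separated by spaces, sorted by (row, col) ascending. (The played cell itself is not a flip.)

Dir NW: opp run (2,3) capped by W -> flip
Dir N: opp run (2,4), next='.' -> no flip
Dir NE: first cell '.' (not opp) -> no flip
Dir W: opp run (3,3) (3,2), next='.' -> no flip
Dir E: first cell '.' (not opp) -> no flip
Dir SW: opp run (4,3), next='.' -> no flip
Dir S: first cell '.' (not opp) -> no flip
Dir SE: first cell '.' (not opp) -> no flip

Answer: (2,3)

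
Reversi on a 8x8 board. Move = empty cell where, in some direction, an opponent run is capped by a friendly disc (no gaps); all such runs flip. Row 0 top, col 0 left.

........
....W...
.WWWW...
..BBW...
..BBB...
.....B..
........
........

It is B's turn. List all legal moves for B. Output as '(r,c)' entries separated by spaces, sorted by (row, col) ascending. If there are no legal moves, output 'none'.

Answer: (0,4) (0,5) (1,0) (1,1) (1,2) (1,3) (1,5) (2,5) (3,5)

Derivation:
(0,3): no bracket -> illegal
(0,4): flips 3 -> legal
(0,5): flips 2 -> legal
(1,0): flips 1 -> legal
(1,1): flips 1 -> legal
(1,2): flips 1 -> legal
(1,3): flips 1 -> legal
(1,5): flips 1 -> legal
(2,0): no bracket -> illegal
(2,5): flips 1 -> legal
(3,0): no bracket -> illegal
(3,1): no bracket -> illegal
(3,5): flips 1 -> legal
(4,5): no bracket -> illegal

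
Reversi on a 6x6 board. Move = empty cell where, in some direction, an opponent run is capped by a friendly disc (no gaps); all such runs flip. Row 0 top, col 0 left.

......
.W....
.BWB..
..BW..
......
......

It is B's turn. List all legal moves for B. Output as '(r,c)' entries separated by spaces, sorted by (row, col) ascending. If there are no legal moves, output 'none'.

Answer: (0,1) (1,2) (3,4) (4,3)

Derivation:
(0,0): no bracket -> illegal
(0,1): flips 1 -> legal
(0,2): no bracket -> illegal
(1,0): no bracket -> illegal
(1,2): flips 1 -> legal
(1,3): no bracket -> illegal
(2,0): no bracket -> illegal
(2,4): no bracket -> illegal
(3,1): no bracket -> illegal
(3,4): flips 1 -> legal
(4,2): no bracket -> illegal
(4,3): flips 1 -> legal
(4,4): no bracket -> illegal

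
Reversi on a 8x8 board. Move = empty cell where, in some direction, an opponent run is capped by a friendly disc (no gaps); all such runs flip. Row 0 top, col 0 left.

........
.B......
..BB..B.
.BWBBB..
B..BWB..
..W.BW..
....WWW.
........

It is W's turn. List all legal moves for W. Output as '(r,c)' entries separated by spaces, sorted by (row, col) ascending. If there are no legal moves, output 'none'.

(0,0): flips 3 -> legal
(0,1): no bracket -> illegal
(0,2): no bracket -> illegal
(1,0): no bracket -> illegal
(1,2): flips 1 -> legal
(1,3): no bracket -> illegal
(1,4): flips 1 -> legal
(1,5): no bracket -> illegal
(1,6): no bracket -> illegal
(1,7): flips 2 -> legal
(2,0): no bracket -> illegal
(2,1): no bracket -> illegal
(2,4): flips 1 -> legal
(2,5): flips 4 -> legal
(2,7): no bracket -> illegal
(3,0): flips 1 -> legal
(3,6): flips 3 -> legal
(3,7): no bracket -> illegal
(4,1): no bracket -> illegal
(4,2): flips 1 -> legal
(4,6): flips 1 -> legal
(5,0): no bracket -> illegal
(5,1): no bracket -> illegal
(5,3): flips 1 -> legal
(5,6): no bracket -> illegal
(6,3): no bracket -> illegal

Answer: (0,0) (1,2) (1,4) (1,7) (2,4) (2,5) (3,0) (3,6) (4,2) (4,6) (5,3)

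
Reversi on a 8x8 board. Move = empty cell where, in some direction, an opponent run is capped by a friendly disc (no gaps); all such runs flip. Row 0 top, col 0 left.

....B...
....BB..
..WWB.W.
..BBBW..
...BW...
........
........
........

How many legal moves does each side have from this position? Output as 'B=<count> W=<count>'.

-- B to move --
(1,1): flips 1 -> legal
(1,2): flips 2 -> legal
(1,3): flips 1 -> legal
(1,6): no bracket -> illegal
(1,7): no bracket -> illegal
(2,1): flips 2 -> legal
(2,5): no bracket -> illegal
(2,7): no bracket -> illegal
(3,1): no bracket -> illegal
(3,6): flips 1 -> legal
(3,7): flips 1 -> legal
(4,5): flips 1 -> legal
(4,6): flips 1 -> legal
(5,3): no bracket -> illegal
(5,4): flips 1 -> legal
(5,5): flips 1 -> legal
B mobility = 10
-- W to move --
(0,3): no bracket -> illegal
(0,5): flips 1 -> legal
(0,6): no bracket -> illegal
(1,3): flips 1 -> legal
(1,6): no bracket -> illegal
(2,1): no bracket -> illegal
(2,5): flips 1 -> legal
(3,1): flips 3 -> legal
(4,1): flips 1 -> legal
(4,2): flips 2 -> legal
(4,5): flips 1 -> legal
(5,2): no bracket -> illegal
(5,3): flips 2 -> legal
(5,4): no bracket -> illegal
W mobility = 8

Answer: B=10 W=8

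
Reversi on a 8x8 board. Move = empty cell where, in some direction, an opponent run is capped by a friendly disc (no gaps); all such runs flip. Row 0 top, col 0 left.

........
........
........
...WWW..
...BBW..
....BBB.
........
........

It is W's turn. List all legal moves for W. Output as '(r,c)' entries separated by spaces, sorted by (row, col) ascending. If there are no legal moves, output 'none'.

Answer: (4,2) (5,2) (5,3) (6,3) (6,4) (6,5) (6,6) (6,7)

Derivation:
(3,2): no bracket -> illegal
(4,2): flips 2 -> legal
(4,6): no bracket -> illegal
(4,7): no bracket -> illegal
(5,2): flips 1 -> legal
(5,3): flips 2 -> legal
(5,7): no bracket -> illegal
(6,3): flips 1 -> legal
(6,4): flips 2 -> legal
(6,5): flips 1 -> legal
(6,6): flips 2 -> legal
(6,7): flips 1 -> legal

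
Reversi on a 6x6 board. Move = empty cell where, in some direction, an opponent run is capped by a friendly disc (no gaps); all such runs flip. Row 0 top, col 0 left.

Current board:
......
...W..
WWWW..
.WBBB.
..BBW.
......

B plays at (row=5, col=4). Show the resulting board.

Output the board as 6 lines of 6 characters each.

Answer: ......
...W..
WWWW..
.WBBB.
..BBB.
....B.

Derivation:
Place B at (5,4); scan 8 dirs for brackets.
Dir NW: first cell 'B' (not opp) -> no flip
Dir N: opp run (4,4) capped by B -> flip
Dir NE: first cell '.' (not opp) -> no flip
Dir W: first cell '.' (not opp) -> no flip
Dir E: first cell '.' (not opp) -> no flip
Dir SW: edge -> no flip
Dir S: edge -> no flip
Dir SE: edge -> no flip
All flips: (4,4)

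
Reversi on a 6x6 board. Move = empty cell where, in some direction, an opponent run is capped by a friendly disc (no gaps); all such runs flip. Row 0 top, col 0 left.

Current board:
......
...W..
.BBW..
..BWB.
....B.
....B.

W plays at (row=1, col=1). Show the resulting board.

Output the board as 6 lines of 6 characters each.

Place W at (1,1); scan 8 dirs for brackets.
Dir NW: first cell '.' (not opp) -> no flip
Dir N: first cell '.' (not opp) -> no flip
Dir NE: first cell '.' (not opp) -> no flip
Dir W: first cell '.' (not opp) -> no flip
Dir E: first cell '.' (not opp) -> no flip
Dir SW: first cell '.' (not opp) -> no flip
Dir S: opp run (2,1), next='.' -> no flip
Dir SE: opp run (2,2) capped by W -> flip
All flips: (2,2)

Answer: ......
.W.W..
.BWW..
..BWB.
....B.
....B.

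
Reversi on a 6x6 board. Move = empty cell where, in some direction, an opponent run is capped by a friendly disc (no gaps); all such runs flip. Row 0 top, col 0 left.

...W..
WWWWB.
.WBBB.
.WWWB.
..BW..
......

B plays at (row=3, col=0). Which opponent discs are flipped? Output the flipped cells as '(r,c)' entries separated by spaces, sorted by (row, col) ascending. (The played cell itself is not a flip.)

Answer: (3,1) (3,2) (3,3)

Derivation:
Dir NW: edge -> no flip
Dir N: first cell '.' (not opp) -> no flip
Dir NE: opp run (2,1) (1,2) (0,3), next=edge -> no flip
Dir W: edge -> no flip
Dir E: opp run (3,1) (3,2) (3,3) capped by B -> flip
Dir SW: edge -> no flip
Dir S: first cell '.' (not opp) -> no flip
Dir SE: first cell '.' (not opp) -> no flip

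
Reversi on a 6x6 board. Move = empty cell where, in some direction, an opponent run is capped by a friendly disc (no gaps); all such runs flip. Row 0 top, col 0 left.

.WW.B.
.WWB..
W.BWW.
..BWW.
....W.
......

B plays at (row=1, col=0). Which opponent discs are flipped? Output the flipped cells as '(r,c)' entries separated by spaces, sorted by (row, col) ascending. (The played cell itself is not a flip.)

Dir NW: edge -> no flip
Dir N: first cell '.' (not opp) -> no flip
Dir NE: opp run (0,1), next=edge -> no flip
Dir W: edge -> no flip
Dir E: opp run (1,1) (1,2) capped by B -> flip
Dir SW: edge -> no flip
Dir S: opp run (2,0), next='.' -> no flip
Dir SE: first cell '.' (not opp) -> no flip

Answer: (1,1) (1,2)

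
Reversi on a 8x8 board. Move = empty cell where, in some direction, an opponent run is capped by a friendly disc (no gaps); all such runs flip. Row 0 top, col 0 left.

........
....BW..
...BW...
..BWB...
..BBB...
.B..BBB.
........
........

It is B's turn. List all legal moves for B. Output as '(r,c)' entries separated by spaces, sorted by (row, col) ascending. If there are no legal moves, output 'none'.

(0,4): no bracket -> illegal
(0,5): no bracket -> illegal
(0,6): flips 3 -> legal
(1,3): no bracket -> illegal
(1,6): flips 1 -> legal
(2,2): flips 1 -> legal
(2,5): flips 1 -> legal
(2,6): no bracket -> illegal
(3,5): no bracket -> illegal

Answer: (0,6) (1,6) (2,2) (2,5)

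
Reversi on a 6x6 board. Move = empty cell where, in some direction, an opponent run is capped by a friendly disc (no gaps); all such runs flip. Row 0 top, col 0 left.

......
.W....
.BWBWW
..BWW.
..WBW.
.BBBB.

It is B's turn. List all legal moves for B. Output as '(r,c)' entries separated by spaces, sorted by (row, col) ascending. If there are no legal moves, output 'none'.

Answer: (0,1) (1,2) (1,4) (1,5) (3,1) (3,5) (4,1) (4,5)

Derivation:
(0,0): no bracket -> illegal
(0,1): flips 1 -> legal
(0,2): no bracket -> illegal
(1,0): no bracket -> illegal
(1,2): flips 1 -> legal
(1,3): no bracket -> illegal
(1,4): flips 3 -> legal
(1,5): flips 3 -> legal
(2,0): no bracket -> illegal
(3,1): flips 1 -> legal
(3,5): flips 3 -> legal
(4,1): flips 1 -> legal
(4,5): flips 2 -> legal
(5,5): no bracket -> illegal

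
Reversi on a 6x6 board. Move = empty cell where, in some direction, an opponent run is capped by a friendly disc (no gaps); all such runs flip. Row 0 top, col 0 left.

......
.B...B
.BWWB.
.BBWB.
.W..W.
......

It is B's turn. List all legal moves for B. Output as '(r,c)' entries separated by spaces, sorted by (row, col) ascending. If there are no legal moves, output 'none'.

Answer: (1,2) (1,3) (1,4) (4,2) (5,0) (5,1) (5,4) (5,5)

Derivation:
(1,2): flips 2 -> legal
(1,3): flips 1 -> legal
(1,4): flips 1 -> legal
(3,0): no bracket -> illegal
(3,5): no bracket -> illegal
(4,0): no bracket -> illegal
(4,2): flips 1 -> legal
(4,3): no bracket -> illegal
(4,5): no bracket -> illegal
(5,0): flips 1 -> legal
(5,1): flips 1 -> legal
(5,2): no bracket -> illegal
(5,3): no bracket -> illegal
(5,4): flips 1 -> legal
(5,5): flips 3 -> legal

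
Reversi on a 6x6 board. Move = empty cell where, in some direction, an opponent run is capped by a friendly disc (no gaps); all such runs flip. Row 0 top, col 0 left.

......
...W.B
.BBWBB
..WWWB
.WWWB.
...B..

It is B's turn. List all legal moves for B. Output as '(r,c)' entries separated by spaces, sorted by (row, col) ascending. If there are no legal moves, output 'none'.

Answer: (0,2) (0,3) (0,4) (3,1) (4,0) (5,1) (5,2) (5,4)

Derivation:
(0,2): flips 1 -> legal
(0,3): flips 4 -> legal
(0,4): flips 1 -> legal
(1,2): no bracket -> illegal
(1,4): no bracket -> illegal
(3,0): no bracket -> illegal
(3,1): flips 4 -> legal
(4,0): flips 3 -> legal
(4,5): no bracket -> illegal
(5,0): no bracket -> illegal
(5,1): flips 2 -> legal
(5,2): flips 4 -> legal
(5,4): flips 2 -> legal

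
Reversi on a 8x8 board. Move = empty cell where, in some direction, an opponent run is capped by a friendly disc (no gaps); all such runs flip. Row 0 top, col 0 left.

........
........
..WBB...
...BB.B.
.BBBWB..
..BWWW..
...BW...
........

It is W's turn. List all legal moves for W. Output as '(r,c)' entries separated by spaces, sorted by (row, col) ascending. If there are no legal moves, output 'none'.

(1,2): no bracket -> illegal
(1,3): flips 3 -> legal
(1,4): flips 2 -> legal
(1,5): no bracket -> illegal
(2,5): flips 2 -> legal
(2,6): no bracket -> illegal
(2,7): flips 2 -> legal
(3,0): no bracket -> illegal
(3,1): flips 1 -> legal
(3,2): flips 1 -> legal
(3,5): flips 1 -> legal
(3,7): no bracket -> illegal
(4,0): flips 3 -> legal
(4,6): flips 1 -> legal
(4,7): no bracket -> illegal
(5,0): no bracket -> illegal
(5,1): flips 1 -> legal
(5,6): no bracket -> illegal
(6,1): no bracket -> illegal
(6,2): flips 1 -> legal
(7,2): flips 1 -> legal
(7,3): flips 1 -> legal
(7,4): no bracket -> illegal

Answer: (1,3) (1,4) (2,5) (2,7) (3,1) (3,2) (3,5) (4,0) (4,6) (5,1) (6,2) (7,2) (7,3)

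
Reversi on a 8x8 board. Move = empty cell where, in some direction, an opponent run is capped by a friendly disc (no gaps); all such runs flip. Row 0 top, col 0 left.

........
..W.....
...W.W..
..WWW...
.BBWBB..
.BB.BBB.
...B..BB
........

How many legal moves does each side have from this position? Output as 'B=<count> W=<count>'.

-- B to move --
(0,1): flips 3 -> legal
(0,2): no bracket -> illegal
(0,3): no bracket -> illegal
(1,1): no bracket -> illegal
(1,3): no bracket -> illegal
(1,4): flips 2 -> legal
(1,5): no bracket -> illegal
(1,6): flips 3 -> legal
(2,1): flips 2 -> legal
(2,2): flips 2 -> legal
(2,4): flips 2 -> legal
(2,6): no bracket -> illegal
(3,1): no bracket -> illegal
(3,5): no bracket -> illegal
(3,6): no bracket -> illegal
(5,3): no bracket -> illegal
B mobility = 6
-- W to move --
(3,0): no bracket -> illegal
(3,1): no bracket -> illegal
(3,5): no bracket -> illegal
(3,6): no bracket -> illegal
(4,0): flips 2 -> legal
(4,6): flips 2 -> legal
(4,7): no bracket -> illegal
(5,0): flips 1 -> legal
(5,3): no bracket -> illegal
(5,7): no bracket -> illegal
(6,0): flips 2 -> legal
(6,1): flips 1 -> legal
(6,2): flips 2 -> legal
(6,4): flips 2 -> legal
(6,5): flips 1 -> legal
(7,2): no bracket -> illegal
(7,3): no bracket -> illegal
(7,4): no bracket -> illegal
(7,5): no bracket -> illegal
(7,6): no bracket -> illegal
(7,7): flips 3 -> legal
W mobility = 9

Answer: B=6 W=9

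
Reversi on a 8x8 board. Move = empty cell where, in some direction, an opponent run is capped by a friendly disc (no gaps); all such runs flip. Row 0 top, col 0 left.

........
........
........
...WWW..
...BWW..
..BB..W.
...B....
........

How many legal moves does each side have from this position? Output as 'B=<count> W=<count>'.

Answer: B=4 W=4

Derivation:
-- B to move --
(2,2): no bracket -> illegal
(2,3): flips 1 -> legal
(2,4): no bracket -> illegal
(2,5): flips 1 -> legal
(2,6): flips 2 -> legal
(3,2): no bracket -> illegal
(3,6): no bracket -> illegal
(4,2): no bracket -> illegal
(4,6): flips 2 -> legal
(4,7): no bracket -> illegal
(5,4): no bracket -> illegal
(5,5): no bracket -> illegal
(5,7): no bracket -> illegal
(6,5): no bracket -> illegal
(6,6): no bracket -> illegal
(6,7): no bracket -> illegal
B mobility = 4
-- W to move --
(3,2): no bracket -> illegal
(4,1): no bracket -> illegal
(4,2): flips 1 -> legal
(5,1): no bracket -> illegal
(5,4): no bracket -> illegal
(6,1): flips 2 -> legal
(6,2): flips 1 -> legal
(6,4): no bracket -> illegal
(7,2): no bracket -> illegal
(7,3): flips 3 -> legal
(7,4): no bracket -> illegal
W mobility = 4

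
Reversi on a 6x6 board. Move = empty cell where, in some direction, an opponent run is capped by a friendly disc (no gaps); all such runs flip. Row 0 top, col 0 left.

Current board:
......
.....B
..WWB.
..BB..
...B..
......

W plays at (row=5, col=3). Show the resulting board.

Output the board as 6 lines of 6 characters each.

Answer: ......
.....B
..WWB.
..BW..
...W..
...W..

Derivation:
Place W at (5,3); scan 8 dirs for brackets.
Dir NW: first cell '.' (not opp) -> no flip
Dir N: opp run (4,3) (3,3) capped by W -> flip
Dir NE: first cell '.' (not opp) -> no flip
Dir W: first cell '.' (not opp) -> no flip
Dir E: first cell '.' (not opp) -> no flip
Dir SW: edge -> no flip
Dir S: edge -> no flip
Dir SE: edge -> no flip
All flips: (3,3) (4,3)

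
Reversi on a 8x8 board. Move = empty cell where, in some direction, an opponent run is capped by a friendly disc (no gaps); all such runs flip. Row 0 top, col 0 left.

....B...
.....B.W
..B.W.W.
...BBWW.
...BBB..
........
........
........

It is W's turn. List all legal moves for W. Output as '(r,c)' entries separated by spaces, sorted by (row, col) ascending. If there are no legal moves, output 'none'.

Answer: (0,6) (3,2) (4,2) (5,3) (5,4) (5,5)

Derivation:
(0,3): no bracket -> illegal
(0,5): no bracket -> illegal
(0,6): flips 1 -> legal
(1,1): no bracket -> illegal
(1,2): no bracket -> illegal
(1,3): no bracket -> illegal
(1,4): no bracket -> illegal
(1,6): no bracket -> illegal
(2,1): no bracket -> illegal
(2,3): no bracket -> illegal
(2,5): no bracket -> illegal
(3,1): no bracket -> illegal
(3,2): flips 2 -> legal
(4,2): flips 1 -> legal
(4,6): no bracket -> illegal
(5,2): no bracket -> illegal
(5,3): flips 1 -> legal
(5,4): flips 3 -> legal
(5,5): flips 1 -> legal
(5,6): no bracket -> illegal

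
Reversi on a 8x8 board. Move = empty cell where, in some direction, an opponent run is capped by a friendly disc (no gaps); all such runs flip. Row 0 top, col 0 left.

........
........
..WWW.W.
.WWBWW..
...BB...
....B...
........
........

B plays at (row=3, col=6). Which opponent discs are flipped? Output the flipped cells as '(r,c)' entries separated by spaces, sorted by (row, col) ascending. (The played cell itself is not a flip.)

Dir NW: first cell '.' (not opp) -> no flip
Dir N: opp run (2,6), next='.' -> no flip
Dir NE: first cell '.' (not opp) -> no flip
Dir W: opp run (3,5) (3,4) capped by B -> flip
Dir E: first cell '.' (not opp) -> no flip
Dir SW: first cell '.' (not opp) -> no flip
Dir S: first cell '.' (not opp) -> no flip
Dir SE: first cell '.' (not opp) -> no flip

Answer: (3,4) (3,5)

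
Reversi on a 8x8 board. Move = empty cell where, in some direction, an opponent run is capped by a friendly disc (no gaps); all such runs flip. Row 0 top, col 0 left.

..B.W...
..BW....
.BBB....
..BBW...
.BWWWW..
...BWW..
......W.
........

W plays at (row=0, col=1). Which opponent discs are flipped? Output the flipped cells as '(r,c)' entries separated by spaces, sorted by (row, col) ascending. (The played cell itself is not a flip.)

Dir NW: edge -> no flip
Dir N: edge -> no flip
Dir NE: edge -> no flip
Dir W: first cell '.' (not opp) -> no flip
Dir E: opp run (0,2), next='.' -> no flip
Dir SW: first cell '.' (not opp) -> no flip
Dir S: first cell '.' (not opp) -> no flip
Dir SE: opp run (1,2) (2,3) capped by W -> flip

Answer: (1,2) (2,3)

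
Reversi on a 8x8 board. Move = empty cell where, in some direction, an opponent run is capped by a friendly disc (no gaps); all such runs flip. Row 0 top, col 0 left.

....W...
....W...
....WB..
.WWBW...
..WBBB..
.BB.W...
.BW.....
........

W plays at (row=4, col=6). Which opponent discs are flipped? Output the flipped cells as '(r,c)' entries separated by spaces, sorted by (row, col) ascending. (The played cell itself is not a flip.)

Dir NW: first cell '.' (not opp) -> no flip
Dir N: first cell '.' (not opp) -> no flip
Dir NE: first cell '.' (not opp) -> no flip
Dir W: opp run (4,5) (4,4) (4,3) capped by W -> flip
Dir E: first cell '.' (not opp) -> no flip
Dir SW: first cell '.' (not opp) -> no flip
Dir S: first cell '.' (not opp) -> no flip
Dir SE: first cell '.' (not opp) -> no flip

Answer: (4,3) (4,4) (4,5)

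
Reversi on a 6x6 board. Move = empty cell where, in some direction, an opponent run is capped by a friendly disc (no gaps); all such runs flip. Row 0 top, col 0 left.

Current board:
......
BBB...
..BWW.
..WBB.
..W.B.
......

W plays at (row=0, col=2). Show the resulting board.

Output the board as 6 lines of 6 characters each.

Place W at (0,2); scan 8 dirs for brackets.
Dir NW: edge -> no flip
Dir N: edge -> no flip
Dir NE: edge -> no flip
Dir W: first cell '.' (not opp) -> no flip
Dir E: first cell '.' (not opp) -> no flip
Dir SW: opp run (1,1), next='.' -> no flip
Dir S: opp run (1,2) (2,2) capped by W -> flip
Dir SE: first cell '.' (not opp) -> no flip
All flips: (1,2) (2,2)

Answer: ..W...
BBW...
..WWW.
..WBB.
..W.B.
......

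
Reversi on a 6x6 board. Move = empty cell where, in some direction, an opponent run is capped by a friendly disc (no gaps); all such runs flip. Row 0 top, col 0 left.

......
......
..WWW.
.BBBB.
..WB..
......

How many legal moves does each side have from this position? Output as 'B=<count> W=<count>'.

-- B to move --
(1,1): flips 1 -> legal
(1,2): flips 2 -> legal
(1,3): flips 2 -> legal
(1,4): flips 2 -> legal
(1,5): flips 1 -> legal
(2,1): no bracket -> illegal
(2,5): no bracket -> illegal
(3,5): no bracket -> illegal
(4,1): flips 1 -> legal
(5,1): flips 1 -> legal
(5,2): flips 1 -> legal
(5,3): flips 1 -> legal
B mobility = 9
-- W to move --
(2,0): flips 1 -> legal
(2,1): no bracket -> illegal
(2,5): no bracket -> illegal
(3,0): no bracket -> illegal
(3,5): no bracket -> illegal
(4,0): flips 1 -> legal
(4,1): flips 1 -> legal
(4,4): flips 3 -> legal
(4,5): flips 1 -> legal
(5,2): no bracket -> illegal
(5,3): flips 2 -> legal
(5,4): no bracket -> illegal
W mobility = 6

Answer: B=9 W=6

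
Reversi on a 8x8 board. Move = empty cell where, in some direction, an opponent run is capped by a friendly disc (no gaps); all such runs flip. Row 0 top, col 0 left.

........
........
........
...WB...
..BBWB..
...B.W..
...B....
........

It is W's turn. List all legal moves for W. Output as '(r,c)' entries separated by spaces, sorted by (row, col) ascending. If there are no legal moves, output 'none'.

(2,3): no bracket -> illegal
(2,4): flips 1 -> legal
(2,5): no bracket -> illegal
(3,1): no bracket -> illegal
(3,2): no bracket -> illegal
(3,5): flips 2 -> legal
(3,6): no bracket -> illegal
(4,1): flips 2 -> legal
(4,6): flips 1 -> legal
(5,1): flips 1 -> legal
(5,2): no bracket -> illegal
(5,4): no bracket -> illegal
(5,6): no bracket -> illegal
(6,2): flips 1 -> legal
(6,4): no bracket -> illegal
(7,2): no bracket -> illegal
(7,3): flips 3 -> legal
(7,4): no bracket -> illegal

Answer: (2,4) (3,5) (4,1) (4,6) (5,1) (6,2) (7,3)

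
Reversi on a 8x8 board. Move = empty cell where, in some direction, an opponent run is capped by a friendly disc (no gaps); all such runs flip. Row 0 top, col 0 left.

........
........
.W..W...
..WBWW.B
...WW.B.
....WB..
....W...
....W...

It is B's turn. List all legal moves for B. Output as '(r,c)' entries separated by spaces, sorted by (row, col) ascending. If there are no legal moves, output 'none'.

(1,0): no bracket -> illegal
(1,1): no bracket -> illegal
(1,2): no bracket -> illegal
(1,3): flips 2 -> legal
(1,4): no bracket -> illegal
(1,5): flips 1 -> legal
(2,0): no bracket -> illegal
(2,2): no bracket -> illegal
(2,3): no bracket -> illegal
(2,5): no bracket -> illegal
(2,6): no bracket -> illegal
(3,0): no bracket -> illegal
(3,1): flips 1 -> legal
(3,6): flips 2 -> legal
(4,1): no bracket -> illegal
(4,2): no bracket -> illegal
(4,5): no bracket -> illegal
(5,2): no bracket -> illegal
(5,3): flips 2 -> legal
(6,3): no bracket -> illegal
(6,5): no bracket -> illegal
(7,3): flips 1 -> legal
(7,5): no bracket -> illegal

Answer: (1,3) (1,5) (3,1) (3,6) (5,3) (7,3)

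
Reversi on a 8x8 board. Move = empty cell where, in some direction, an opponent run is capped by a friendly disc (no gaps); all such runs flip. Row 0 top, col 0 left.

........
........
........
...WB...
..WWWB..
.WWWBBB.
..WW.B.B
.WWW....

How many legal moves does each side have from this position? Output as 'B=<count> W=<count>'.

-- B to move --
(2,2): flips 2 -> legal
(2,3): no bracket -> illegal
(2,4): no bracket -> illegal
(3,1): no bracket -> illegal
(3,2): flips 2 -> legal
(3,5): no bracket -> illegal
(4,0): no bracket -> illegal
(4,1): flips 3 -> legal
(5,0): flips 3 -> legal
(6,0): no bracket -> illegal
(6,1): flips 2 -> legal
(6,4): no bracket -> illegal
(7,0): no bracket -> illegal
(7,4): no bracket -> illegal
B mobility = 5
-- W to move --
(2,3): no bracket -> illegal
(2,4): flips 1 -> legal
(2,5): flips 1 -> legal
(3,5): flips 1 -> legal
(3,6): flips 2 -> legal
(4,6): flips 1 -> legal
(4,7): no bracket -> illegal
(5,7): flips 3 -> legal
(6,4): flips 1 -> legal
(6,6): flips 1 -> legal
(7,4): no bracket -> illegal
(7,5): no bracket -> illegal
(7,6): flips 2 -> legal
(7,7): no bracket -> illegal
W mobility = 9

Answer: B=5 W=9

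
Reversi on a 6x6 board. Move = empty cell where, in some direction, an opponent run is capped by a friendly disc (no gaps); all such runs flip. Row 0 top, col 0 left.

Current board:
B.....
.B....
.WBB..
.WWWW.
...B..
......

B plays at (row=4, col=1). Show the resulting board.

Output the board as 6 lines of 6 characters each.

Answer: B.....
.B....
.BBB..
.BBWW.
.B.B..
......

Derivation:
Place B at (4,1); scan 8 dirs for brackets.
Dir NW: first cell '.' (not opp) -> no flip
Dir N: opp run (3,1) (2,1) capped by B -> flip
Dir NE: opp run (3,2) capped by B -> flip
Dir W: first cell '.' (not opp) -> no flip
Dir E: first cell '.' (not opp) -> no flip
Dir SW: first cell '.' (not opp) -> no flip
Dir S: first cell '.' (not opp) -> no flip
Dir SE: first cell '.' (not opp) -> no flip
All flips: (2,1) (3,1) (3,2)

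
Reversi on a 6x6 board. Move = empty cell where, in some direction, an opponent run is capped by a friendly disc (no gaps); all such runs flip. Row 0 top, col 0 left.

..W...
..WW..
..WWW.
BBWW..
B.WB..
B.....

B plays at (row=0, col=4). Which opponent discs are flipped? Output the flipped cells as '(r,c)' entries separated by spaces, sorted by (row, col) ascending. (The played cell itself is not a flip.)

Dir NW: edge -> no flip
Dir N: edge -> no flip
Dir NE: edge -> no flip
Dir W: first cell '.' (not opp) -> no flip
Dir E: first cell '.' (not opp) -> no flip
Dir SW: opp run (1,3) (2,2) capped by B -> flip
Dir S: first cell '.' (not opp) -> no flip
Dir SE: first cell '.' (not opp) -> no flip

Answer: (1,3) (2,2)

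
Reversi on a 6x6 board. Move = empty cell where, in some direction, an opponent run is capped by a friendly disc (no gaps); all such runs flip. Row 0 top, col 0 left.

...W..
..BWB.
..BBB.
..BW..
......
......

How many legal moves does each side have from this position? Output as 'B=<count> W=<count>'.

Answer: B=6 W=6

Derivation:
-- B to move --
(0,2): flips 1 -> legal
(0,4): flips 1 -> legal
(3,4): flips 1 -> legal
(4,2): flips 1 -> legal
(4,3): flips 1 -> legal
(4,4): flips 1 -> legal
B mobility = 6
-- W to move --
(0,1): no bracket -> illegal
(0,2): no bracket -> illegal
(0,4): no bracket -> illegal
(0,5): no bracket -> illegal
(1,1): flips 2 -> legal
(1,5): flips 2 -> legal
(2,1): flips 1 -> legal
(2,5): flips 1 -> legal
(3,1): flips 2 -> legal
(3,4): no bracket -> illegal
(3,5): flips 1 -> legal
(4,1): no bracket -> illegal
(4,2): no bracket -> illegal
(4,3): no bracket -> illegal
W mobility = 6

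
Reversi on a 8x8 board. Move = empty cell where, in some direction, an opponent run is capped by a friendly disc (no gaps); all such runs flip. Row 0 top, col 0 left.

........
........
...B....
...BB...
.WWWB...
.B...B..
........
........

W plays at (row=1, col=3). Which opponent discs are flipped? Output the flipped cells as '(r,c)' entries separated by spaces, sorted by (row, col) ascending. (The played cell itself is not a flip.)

Dir NW: first cell '.' (not opp) -> no flip
Dir N: first cell '.' (not opp) -> no flip
Dir NE: first cell '.' (not opp) -> no flip
Dir W: first cell '.' (not opp) -> no flip
Dir E: first cell '.' (not opp) -> no flip
Dir SW: first cell '.' (not opp) -> no flip
Dir S: opp run (2,3) (3,3) capped by W -> flip
Dir SE: first cell '.' (not opp) -> no flip

Answer: (2,3) (3,3)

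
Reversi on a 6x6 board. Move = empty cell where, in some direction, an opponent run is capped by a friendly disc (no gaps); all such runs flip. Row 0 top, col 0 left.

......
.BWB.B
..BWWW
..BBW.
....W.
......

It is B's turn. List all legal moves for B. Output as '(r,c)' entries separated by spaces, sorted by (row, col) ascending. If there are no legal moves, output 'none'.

Answer: (0,2) (1,4) (3,5) (5,5)

Derivation:
(0,1): no bracket -> illegal
(0,2): flips 1 -> legal
(0,3): no bracket -> illegal
(1,4): flips 1 -> legal
(2,1): no bracket -> illegal
(3,5): flips 3 -> legal
(4,3): no bracket -> illegal
(4,5): no bracket -> illegal
(5,3): no bracket -> illegal
(5,4): no bracket -> illegal
(5,5): flips 1 -> legal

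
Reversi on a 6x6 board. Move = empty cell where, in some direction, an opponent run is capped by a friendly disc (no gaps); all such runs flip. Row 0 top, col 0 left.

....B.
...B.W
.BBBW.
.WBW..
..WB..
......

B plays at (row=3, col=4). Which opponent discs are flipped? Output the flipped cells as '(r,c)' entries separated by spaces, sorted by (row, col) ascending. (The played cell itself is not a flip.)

Answer: (3,3)

Derivation:
Dir NW: first cell 'B' (not opp) -> no flip
Dir N: opp run (2,4), next='.' -> no flip
Dir NE: first cell '.' (not opp) -> no flip
Dir W: opp run (3,3) capped by B -> flip
Dir E: first cell '.' (not opp) -> no flip
Dir SW: first cell 'B' (not opp) -> no flip
Dir S: first cell '.' (not opp) -> no flip
Dir SE: first cell '.' (not opp) -> no flip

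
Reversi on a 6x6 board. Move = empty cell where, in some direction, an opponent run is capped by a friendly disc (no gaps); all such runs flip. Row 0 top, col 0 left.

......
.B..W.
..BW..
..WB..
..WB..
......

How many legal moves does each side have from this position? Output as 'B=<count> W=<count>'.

Answer: B=7 W=7

Derivation:
-- B to move --
(0,3): no bracket -> illegal
(0,4): no bracket -> illegal
(0,5): no bracket -> illegal
(1,2): no bracket -> illegal
(1,3): flips 1 -> legal
(1,5): no bracket -> illegal
(2,1): flips 1 -> legal
(2,4): flips 1 -> legal
(2,5): no bracket -> illegal
(3,1): flips 1 -> legal
(3,4): no bracket -> illegal
(4,1): flips 1 -> legal
(5,1): flips 1 -> legal
(5,2): flips 2 -> legal
(5,3): no bracket -> illegal
B mobility = 7
-- W to move --
(0,0): no bracket -> illegal
(0,1): no bracket -> illegal
(0,2): no bracket -> illegal
(1,0): no bracket -> illegal
(1,2): flips 1 -> legal
(1,3): no bracket -> illegal
(2,0): no bracket -> illegal
(2,1): flips 1 -> legal
(2,4): flips 1 -> legal
(3,1): no bracket -> illegal
(3,4): flips 1 -> legal
(4,4): flips 1 -> legal
(5,2): no bracket -> illegal
(5,3): flips 2 -> legal
(5,4): flips 1 -> legal
W mobility = 7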